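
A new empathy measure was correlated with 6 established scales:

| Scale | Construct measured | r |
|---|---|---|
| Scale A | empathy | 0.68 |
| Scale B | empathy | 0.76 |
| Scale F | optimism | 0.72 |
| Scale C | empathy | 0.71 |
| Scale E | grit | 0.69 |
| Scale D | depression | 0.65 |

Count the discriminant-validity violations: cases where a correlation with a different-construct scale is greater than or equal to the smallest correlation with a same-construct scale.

2

Convergent (same construct = empathy): Scale A, Scale B, Scale C.
Smallest convergent = 0.68. Discriminant values: 0.72, 0.69, 0.65; count ≥ 0.68 → 2.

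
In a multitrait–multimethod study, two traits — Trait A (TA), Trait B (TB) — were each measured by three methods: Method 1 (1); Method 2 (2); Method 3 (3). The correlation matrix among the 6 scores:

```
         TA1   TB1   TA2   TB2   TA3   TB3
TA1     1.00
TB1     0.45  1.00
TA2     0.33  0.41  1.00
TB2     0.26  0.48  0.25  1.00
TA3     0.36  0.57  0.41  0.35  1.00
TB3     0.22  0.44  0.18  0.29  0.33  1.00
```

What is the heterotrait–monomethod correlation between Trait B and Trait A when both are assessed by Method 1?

0.45

Different traits, same method: r(TB1, TA1) = 0.45.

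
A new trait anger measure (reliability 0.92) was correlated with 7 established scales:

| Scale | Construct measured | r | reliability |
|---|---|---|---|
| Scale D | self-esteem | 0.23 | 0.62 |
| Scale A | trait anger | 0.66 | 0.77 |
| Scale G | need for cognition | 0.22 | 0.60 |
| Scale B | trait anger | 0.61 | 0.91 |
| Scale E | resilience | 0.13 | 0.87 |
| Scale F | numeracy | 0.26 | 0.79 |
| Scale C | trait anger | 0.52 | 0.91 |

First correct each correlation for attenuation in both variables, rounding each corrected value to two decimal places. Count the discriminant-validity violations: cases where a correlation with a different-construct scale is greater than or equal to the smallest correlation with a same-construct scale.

0

Disattenuated r (r / √(r_scale · r_new)):
  Scale D (disc): 0.23 / √(0.62·0.92) = 0.30
  Scale A (conv): 0.66 / √(0.77·0.92) = 0.78
  Scale G (disc): 0.22 / √(0.60·0.92) = 0.30
  Scale B (conv): 0.61 / √(0.91·0.92) = 0.67
  Scale E (disc): 0.13 / √(0.87·0.92) = 0.15
  Scale F (disc): 0.26 / √(0.79·0.92) = 0.30
  Scale C (conv): 0.52 / √(0.91·0.92) = 0.57
Smallest convergent = 0.57. Discriminant values: 0.30, 0.30, 0.15, 0.30; count ≥ 0.57 → 0.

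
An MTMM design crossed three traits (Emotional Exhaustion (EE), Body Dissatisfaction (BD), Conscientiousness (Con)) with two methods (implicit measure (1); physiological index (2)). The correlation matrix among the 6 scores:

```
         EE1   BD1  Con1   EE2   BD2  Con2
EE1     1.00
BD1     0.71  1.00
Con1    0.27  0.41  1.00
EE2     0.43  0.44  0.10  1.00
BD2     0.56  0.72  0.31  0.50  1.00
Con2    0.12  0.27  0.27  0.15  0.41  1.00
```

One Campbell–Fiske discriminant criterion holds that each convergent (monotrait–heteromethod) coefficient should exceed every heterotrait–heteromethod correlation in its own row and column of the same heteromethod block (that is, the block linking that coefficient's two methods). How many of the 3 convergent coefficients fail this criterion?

2

Each convergent coefficient versus the relevant comparison correlations:
EE (methods 1·2): 0.43 vs {0.56, 0.44, 0.12, 0.10} → fail.
BD (methods 1·2): 0.72 vs {0.44, 0.56, 0.27, 0.31} → pass.
Con (methods 1·2): 0.27 vs {0.10, 0.12, 0.31, 0.27} → fail.
2 of 3 fail.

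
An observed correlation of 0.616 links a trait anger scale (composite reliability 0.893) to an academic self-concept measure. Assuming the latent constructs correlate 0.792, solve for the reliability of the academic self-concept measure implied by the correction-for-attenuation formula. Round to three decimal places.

r_true = r_obs / √(r_xx · r_yy) ⇒ 0.792 = 0.616 / √(0.893 · r_yy).
√(0.893 · r_yy) = 0.616 / 0.792 = 0.7778; 0.893 · r_yy = 0.6050; r_yy = 0.6050 / 0.893 ≈ 0.677.

0.677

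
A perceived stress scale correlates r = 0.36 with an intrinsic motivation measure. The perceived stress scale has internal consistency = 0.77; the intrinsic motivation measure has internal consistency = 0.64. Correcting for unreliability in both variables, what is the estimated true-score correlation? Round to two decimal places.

0.51

r_true = r_obs / √(r_xx · r_yy) = 0.36 / √(0.77 × 0.64) = 0.36 / √0.4928 = 0.36 / 0.7020 ≈ 0.51.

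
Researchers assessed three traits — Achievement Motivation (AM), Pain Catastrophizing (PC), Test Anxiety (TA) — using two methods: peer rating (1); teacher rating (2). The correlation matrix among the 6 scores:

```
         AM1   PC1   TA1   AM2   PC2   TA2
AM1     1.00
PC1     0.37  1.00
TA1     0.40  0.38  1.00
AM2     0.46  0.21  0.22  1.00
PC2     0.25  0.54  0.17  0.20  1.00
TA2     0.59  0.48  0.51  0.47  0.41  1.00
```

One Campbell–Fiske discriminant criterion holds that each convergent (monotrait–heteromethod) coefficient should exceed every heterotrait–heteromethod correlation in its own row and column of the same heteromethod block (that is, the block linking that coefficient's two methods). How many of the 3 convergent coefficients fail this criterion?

Checking each validity diagonal entry against its comparison values:
AM (methods 1·2): 0.46 vs {0.25, 0.21, 0.59, 0.22} → fail.
PC (methods 1·2): 0.54 vs {0.21, 0.25, 0.48, 0.17} → pass.
TA (methods 1·2): 0.51 vs {0.22, 0.59, 0.17, 0.48} → fail.
2 of 3 fail.

2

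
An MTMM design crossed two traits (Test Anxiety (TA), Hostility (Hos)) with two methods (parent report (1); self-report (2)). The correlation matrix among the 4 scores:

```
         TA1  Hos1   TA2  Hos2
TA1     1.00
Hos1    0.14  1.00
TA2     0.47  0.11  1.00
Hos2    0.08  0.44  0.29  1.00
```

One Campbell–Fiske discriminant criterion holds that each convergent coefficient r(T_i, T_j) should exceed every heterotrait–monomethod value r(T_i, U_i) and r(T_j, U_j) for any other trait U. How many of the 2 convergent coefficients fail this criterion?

0

Convergent coefficients and their comparison sets:
TA (methods 1·2): 0.47 vs {0.14, 0.29} → pass.
Hos (methods 1·2): 0.44 vs {0.14, 0.29} → pass.
0 of 2 fail.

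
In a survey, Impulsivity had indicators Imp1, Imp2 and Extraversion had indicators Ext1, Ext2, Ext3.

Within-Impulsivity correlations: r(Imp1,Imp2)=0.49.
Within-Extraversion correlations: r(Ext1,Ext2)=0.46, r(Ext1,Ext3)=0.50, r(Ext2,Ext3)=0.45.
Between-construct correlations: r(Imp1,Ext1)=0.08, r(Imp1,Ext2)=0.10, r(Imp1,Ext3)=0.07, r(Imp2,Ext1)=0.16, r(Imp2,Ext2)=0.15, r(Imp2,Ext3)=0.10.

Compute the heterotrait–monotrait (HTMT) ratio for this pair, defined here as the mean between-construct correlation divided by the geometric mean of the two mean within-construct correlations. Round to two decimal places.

0.23

Mean heterotrait r = 0.66/6 = 0.1100.
Mean within-Imp = 0.49/1 = 0.4900; mean within-Ext = 1.41/3 = 0.4700.
Geometric mean = √(0.4900 × 0.4700) = 0.4799.
HTMT = 0.1100 / 0.4799 = 0.23.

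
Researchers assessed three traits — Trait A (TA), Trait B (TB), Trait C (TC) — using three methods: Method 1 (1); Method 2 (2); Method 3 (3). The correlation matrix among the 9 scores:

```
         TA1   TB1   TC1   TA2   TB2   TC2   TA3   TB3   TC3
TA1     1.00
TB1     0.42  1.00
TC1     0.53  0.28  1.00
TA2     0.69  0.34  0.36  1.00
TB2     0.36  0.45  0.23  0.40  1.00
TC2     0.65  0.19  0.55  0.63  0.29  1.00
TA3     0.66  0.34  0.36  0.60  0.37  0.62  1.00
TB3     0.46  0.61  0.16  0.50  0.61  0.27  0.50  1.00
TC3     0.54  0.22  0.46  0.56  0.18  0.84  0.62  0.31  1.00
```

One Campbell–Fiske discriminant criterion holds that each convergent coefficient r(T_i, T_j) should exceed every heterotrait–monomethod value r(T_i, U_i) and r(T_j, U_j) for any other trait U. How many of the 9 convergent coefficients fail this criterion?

Checking each validity diagonal entry against its comparison values:
TA (methods 1·2): 0.69 vs {0.42, 0.40, 0.53, 0.63} → pass.
TA (methods 1·3): 0.66 vs {0.42, 0.50, 0.53, 0.62} → pass.
TA (methods 2·3): 0.60 vs {0.40, 0.50, 0.63, 0.62} → fail.
TB (methods 1·2): 0.45 vs {0.42, 0.40, 0.28, 0.29} → pass.
TB (methods 1·3): 0.61 vs {0.42, 0.50, 0.28, 0.31} → pass.
TB (methods 2·3): 0.61 vs {0.40, 0.50, 0.29, 0.31} → pass.
TC (methods 1·2): 0.55 vs {0.53, 0.63, 0.28, 0.29} → fail.
TC (methods 1·3): 0.46 vs {0.53, 0.62, 0.28, 0.31} → fail.
TC (methods 2·3): 0.84 vs {0.63, 0.62, 0.29, 0.31} → pass.
3 of 9 fail.

3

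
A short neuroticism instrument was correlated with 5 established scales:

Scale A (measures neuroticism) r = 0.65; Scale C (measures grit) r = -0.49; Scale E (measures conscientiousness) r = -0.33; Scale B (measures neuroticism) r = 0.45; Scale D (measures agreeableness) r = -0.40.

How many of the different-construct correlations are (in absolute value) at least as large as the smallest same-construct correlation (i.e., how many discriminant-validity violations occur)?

Convergent (same construct = neuroticism): Scale A, Scale B.
Smallest convergent = 0.45. Discriminant |r|: 0.49, 0.33, 0.40; count ≥ 0.45 → 1.

1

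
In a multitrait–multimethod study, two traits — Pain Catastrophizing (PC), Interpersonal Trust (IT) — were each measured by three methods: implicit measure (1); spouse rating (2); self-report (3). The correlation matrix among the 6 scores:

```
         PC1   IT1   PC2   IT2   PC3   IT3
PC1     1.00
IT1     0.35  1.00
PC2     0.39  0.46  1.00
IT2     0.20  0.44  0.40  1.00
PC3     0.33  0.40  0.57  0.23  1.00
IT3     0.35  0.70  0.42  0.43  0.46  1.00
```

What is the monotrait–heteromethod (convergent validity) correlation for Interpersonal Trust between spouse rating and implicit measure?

Same trait (IT), different methods: r(IT2, IT1) = 0.44.

0.44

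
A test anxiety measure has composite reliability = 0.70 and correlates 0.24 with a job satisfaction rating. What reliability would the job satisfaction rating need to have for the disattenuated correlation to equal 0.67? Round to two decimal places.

r_true = r_obs / √(r_xx · r_yy) ⇒ 0.67 = 0.24 / √(0.70 · r_yy).
√(0.70 · r_yy) = 0.24 / 0.67 = 0.3582; 0.70 · r_yy = 0.1283; r_yy = 0.1283 / 0.70 ≈ 0.18.

0.18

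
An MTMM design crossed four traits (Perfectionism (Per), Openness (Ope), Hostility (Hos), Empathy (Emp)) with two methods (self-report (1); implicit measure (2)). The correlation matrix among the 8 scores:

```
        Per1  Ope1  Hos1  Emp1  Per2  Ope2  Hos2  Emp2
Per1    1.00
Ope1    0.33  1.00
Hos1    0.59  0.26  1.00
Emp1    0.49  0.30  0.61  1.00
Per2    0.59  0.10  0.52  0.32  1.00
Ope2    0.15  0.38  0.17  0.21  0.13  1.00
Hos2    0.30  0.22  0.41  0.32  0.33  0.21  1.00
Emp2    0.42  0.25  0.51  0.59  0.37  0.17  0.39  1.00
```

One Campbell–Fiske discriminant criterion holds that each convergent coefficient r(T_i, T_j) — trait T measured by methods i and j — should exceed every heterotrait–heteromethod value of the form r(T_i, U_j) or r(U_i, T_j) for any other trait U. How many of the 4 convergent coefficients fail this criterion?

1

Checking each validity diagonal entry against its comparison values:
Per (methods 1·2): 0.59 vs {0.15, 0.10, 0.30, 0.52, 0.42, 0.32} → pass.
Ope (methods 1·2): 0.38 vs {0.10, 0.15, 0.22, 0.17, 0.25, 0.21} → pass.
Hos (methods 1·2): 0.41 vs {0.52, 0.30, 0.17, 0.22, 0.51, 0.32} → fail.
Emp (methods 1·2): 0.59 vs {0.32, 0.42, 0.21, 0.25, 0.32, 0.51} → pass.
1 of 4 fail.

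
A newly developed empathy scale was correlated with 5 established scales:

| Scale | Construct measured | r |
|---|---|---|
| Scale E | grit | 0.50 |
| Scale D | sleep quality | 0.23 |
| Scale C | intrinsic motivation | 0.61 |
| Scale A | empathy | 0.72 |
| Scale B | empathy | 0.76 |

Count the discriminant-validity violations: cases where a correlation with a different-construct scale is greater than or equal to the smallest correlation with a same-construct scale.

0

Convergent (same construct = empathy): Scale A, Scale B.
Smallest convergent = 0.72. Discriminant values: 0.50, 0.23, 0.61; count ≥ 0.72 → 0.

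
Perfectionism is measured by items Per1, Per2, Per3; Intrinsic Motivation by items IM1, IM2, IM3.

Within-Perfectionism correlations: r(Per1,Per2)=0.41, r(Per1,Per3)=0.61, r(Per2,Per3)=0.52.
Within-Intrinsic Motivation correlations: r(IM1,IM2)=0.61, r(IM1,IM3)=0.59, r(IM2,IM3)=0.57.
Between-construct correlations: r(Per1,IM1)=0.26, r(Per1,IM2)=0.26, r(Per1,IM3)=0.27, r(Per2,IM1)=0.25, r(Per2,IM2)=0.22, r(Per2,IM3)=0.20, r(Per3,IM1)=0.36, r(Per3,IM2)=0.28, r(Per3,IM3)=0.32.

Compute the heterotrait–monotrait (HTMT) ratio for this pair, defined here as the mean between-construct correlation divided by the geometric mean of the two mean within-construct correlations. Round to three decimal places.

0.489

Mean between = 2.42/9 = 0.2689.
Mean within-Per = 1.54/3 = 0.5133; mean within-IM = 1.77/3 = 0.5900.
Geometric mean = √(0.5133 × 0.5900) = 0.5503.
HTMT = 0.2689 / 0.5503 = 0.489.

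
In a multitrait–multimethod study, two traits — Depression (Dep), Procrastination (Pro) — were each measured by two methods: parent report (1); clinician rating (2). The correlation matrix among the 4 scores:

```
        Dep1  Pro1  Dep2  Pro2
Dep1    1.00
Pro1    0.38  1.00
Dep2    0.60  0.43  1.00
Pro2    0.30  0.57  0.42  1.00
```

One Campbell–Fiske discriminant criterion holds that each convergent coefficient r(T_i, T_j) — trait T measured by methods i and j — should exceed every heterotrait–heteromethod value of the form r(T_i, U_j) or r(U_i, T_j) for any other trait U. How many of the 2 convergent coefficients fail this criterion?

Convergent coefficients and their comparison sets:
Dep (methods 1·2): 0.60 vs {0.30, 0.43} → pass.
Pro (methods 1·2): 0.57 vs {0.43, 0.30} → pass.
0 of 2 fail.

0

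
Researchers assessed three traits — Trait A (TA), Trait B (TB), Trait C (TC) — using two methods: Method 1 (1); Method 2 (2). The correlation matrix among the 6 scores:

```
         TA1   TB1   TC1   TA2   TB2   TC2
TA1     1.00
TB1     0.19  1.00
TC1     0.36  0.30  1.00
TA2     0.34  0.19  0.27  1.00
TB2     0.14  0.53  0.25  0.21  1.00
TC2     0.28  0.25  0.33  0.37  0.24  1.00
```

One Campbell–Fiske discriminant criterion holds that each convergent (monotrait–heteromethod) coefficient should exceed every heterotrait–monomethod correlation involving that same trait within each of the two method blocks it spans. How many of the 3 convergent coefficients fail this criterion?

Each convergent coefficient versus the relevant comparison correlations:
TA (methods 1·2): 0.34 vs {0.19, 0.21, 0.36, 0.37} → fail.
TB (methods 1·2): 0.53 vs {0.19, 0.21, 0.30, 0.24} → pass.
TC (methods 1·2): 0.33 vs {0.36, 0.37, 0.30, 0.24} → fail.
2 of 3 fail.

2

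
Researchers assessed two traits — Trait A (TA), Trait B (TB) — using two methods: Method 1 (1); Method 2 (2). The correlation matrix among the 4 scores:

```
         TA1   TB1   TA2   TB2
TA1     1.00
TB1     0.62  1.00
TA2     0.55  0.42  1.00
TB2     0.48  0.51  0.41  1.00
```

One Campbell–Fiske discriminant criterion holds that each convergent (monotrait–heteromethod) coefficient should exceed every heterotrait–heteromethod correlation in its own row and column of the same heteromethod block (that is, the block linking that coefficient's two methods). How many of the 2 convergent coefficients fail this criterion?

0

Convergent coefficients and their comparison sets:
TA (methods 1·2): 0.55 vs {0.48, 0.42} → pass.
TB (methods 1·2): 0.51 vs {0.42, 0.48} → pass.
0 of 2 fail.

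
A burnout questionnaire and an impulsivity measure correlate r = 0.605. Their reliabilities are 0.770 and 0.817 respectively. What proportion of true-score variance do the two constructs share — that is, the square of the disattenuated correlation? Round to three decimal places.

Disattenuated r = 0.605 / √(0.770 × 0.817) = 0.605 / 0.7932 = 0.7627.
Shared true-score variance = 0.7627² = 0.5817 ≈ 0.582.

0.582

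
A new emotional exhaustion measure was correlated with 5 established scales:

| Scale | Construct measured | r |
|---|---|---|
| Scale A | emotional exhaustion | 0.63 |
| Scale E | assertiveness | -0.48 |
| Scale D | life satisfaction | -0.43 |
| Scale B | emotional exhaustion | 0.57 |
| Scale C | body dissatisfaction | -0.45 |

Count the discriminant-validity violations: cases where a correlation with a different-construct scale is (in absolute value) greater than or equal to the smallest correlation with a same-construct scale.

Convergent (same construct = emotional exhaustion): Scale A, Scale B.
Smallest convergent = 0.57. Discriminant |r|: 0.48, 0.43, 0.45; count ≥ 0.57 → 0.

0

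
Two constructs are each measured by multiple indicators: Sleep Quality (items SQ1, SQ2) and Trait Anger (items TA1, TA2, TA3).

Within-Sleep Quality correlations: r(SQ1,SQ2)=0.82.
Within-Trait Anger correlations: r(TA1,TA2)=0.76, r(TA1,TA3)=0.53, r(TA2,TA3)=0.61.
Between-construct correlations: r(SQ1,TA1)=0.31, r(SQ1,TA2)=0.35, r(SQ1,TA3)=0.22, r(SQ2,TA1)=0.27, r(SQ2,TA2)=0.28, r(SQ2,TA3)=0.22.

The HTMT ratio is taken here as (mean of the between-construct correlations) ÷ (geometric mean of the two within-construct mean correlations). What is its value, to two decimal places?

0.38

Mean between = 1.65/6 = 0.2750.
Mean within-SQ = 0.82/1 = 0.8200; mean within-TA = 1.90/3 = 0.6333.
Geometric mean = √(0.8200 × 0.6333) = 0.7206.
HTMT = 0.2750 / 0.7206 = 0.38.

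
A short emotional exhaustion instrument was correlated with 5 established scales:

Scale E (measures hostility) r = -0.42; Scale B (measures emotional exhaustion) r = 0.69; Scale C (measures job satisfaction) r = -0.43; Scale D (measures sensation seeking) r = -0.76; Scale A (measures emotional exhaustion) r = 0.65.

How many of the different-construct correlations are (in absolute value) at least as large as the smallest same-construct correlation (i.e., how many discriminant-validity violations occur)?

Convergent (same construct = emotional exhaustion): Scale B, Scale A.
Smallest convergent = 0.65. Discriminant |r|: 0.42, 0.43, 0.76; count ≥ 0.65 → 1.

1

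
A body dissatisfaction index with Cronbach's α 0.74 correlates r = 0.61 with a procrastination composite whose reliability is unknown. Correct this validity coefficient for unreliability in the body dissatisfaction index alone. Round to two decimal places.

Single correction: r_c = r_obs / √r_xx = 0.61 / √0.74 = 0.61 / 0.8602 ≈ 0.71.

0.71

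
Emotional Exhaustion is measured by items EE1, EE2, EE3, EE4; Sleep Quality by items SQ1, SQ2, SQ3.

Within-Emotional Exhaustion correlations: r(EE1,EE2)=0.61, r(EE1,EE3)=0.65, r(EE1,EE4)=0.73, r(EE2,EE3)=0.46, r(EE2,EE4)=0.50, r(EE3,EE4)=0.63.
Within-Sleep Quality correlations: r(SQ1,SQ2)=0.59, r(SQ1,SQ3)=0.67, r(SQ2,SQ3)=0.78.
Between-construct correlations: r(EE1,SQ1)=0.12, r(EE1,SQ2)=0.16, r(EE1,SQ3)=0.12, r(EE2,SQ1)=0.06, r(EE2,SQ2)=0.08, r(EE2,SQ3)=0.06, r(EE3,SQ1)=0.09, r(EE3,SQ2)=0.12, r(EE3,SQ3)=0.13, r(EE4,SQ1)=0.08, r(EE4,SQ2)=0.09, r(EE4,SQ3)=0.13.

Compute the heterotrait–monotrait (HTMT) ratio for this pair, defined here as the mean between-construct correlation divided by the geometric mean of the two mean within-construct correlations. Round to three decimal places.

Mean heterotrait r = 1.24/12 = 0.1033.
Mean within-EE = 3.58/6 = 0.5967; mean within-SQ = 2.04/3 = 0.6800.
Geometric mean = √(0.5967 × 0.6800) = 0.6370.
HTMT = 0.1033 / 0.6370 = 0.162.

0.162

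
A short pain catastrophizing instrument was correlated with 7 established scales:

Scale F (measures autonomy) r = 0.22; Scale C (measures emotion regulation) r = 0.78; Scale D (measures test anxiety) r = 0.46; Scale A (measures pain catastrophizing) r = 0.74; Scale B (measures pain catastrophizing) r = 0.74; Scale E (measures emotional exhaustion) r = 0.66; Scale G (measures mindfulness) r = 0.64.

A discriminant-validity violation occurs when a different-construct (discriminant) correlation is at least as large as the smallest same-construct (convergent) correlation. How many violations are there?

1

Convergent (same construct = pain catastrophizing): Scale A, Scale B.
Smallest convergent = 0.74. Discriminant values: 0.22, 0.78, 0.46, 0.66, 0.64; count ≥ 0.74 → 1.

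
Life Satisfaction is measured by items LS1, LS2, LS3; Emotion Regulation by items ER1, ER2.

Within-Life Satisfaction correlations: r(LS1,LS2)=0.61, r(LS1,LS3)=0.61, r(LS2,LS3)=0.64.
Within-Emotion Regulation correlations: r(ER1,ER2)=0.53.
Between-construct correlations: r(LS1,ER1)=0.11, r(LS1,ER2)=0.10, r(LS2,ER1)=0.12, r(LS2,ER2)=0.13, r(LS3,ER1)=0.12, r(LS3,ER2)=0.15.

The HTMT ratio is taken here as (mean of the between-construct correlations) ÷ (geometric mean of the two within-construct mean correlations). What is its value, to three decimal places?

0.212

Mean heterotrait r = 0.73/6 = 0.1217.
Mean within-LS = 1.86/3 = 0.6200; mean within-ER = 0.53/1 = 0.5300.
Geometric mean = √(0.6200 × 0.5300) = 0.5732.
HTMT = 0.1217 / 0.5732 = 0.212.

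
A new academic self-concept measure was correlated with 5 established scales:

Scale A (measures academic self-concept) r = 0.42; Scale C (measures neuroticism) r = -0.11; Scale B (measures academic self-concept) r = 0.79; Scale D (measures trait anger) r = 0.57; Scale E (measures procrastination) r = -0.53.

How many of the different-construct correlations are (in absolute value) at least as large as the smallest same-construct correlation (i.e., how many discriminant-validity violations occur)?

2

Convergent (same construct = academic self-concept): Scale A, Scale B.
Smallest convergent = 0.42. Discriminant |r|: 0.11, 0.57, 0.53; count ≥ 0.42 → 2.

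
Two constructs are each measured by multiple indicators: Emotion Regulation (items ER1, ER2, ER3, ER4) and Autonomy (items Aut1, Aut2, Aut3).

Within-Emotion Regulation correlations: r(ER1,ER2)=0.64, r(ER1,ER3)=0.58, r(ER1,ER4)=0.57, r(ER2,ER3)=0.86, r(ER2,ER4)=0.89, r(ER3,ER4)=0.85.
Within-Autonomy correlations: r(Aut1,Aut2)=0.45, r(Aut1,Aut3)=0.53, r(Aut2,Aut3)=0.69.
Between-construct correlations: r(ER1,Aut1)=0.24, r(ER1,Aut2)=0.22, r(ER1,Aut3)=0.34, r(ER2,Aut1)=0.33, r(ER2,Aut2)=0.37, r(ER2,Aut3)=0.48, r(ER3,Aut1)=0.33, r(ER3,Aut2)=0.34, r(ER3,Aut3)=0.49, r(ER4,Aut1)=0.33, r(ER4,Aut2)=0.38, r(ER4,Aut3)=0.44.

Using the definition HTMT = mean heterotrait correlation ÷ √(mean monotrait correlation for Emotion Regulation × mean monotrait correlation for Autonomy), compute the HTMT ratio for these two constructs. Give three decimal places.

Mean heterotrait r = 4.29/12 = 0.3575.
Mean within-ER = 4.39/6 = 0.7317; mean within-Aut = 1.67/3 = 0.5567.
Geometric mean = √(0.7317 × 0.5567) = 0.6382.
HTMT = 0.3575 / 0.6382 = 0.560.

0.560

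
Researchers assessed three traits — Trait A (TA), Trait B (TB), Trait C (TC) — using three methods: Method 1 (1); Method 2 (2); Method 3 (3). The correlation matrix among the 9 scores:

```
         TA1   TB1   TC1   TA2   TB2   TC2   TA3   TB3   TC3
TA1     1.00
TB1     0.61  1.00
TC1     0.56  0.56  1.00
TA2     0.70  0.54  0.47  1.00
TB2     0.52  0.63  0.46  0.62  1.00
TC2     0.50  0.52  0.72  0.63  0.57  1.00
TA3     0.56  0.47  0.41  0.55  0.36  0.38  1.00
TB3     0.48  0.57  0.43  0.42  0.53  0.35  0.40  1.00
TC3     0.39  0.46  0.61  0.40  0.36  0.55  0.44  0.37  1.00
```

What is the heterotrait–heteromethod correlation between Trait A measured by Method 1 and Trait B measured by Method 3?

Different traits and methods: r(TA1, TB3) = 0.48.

0.48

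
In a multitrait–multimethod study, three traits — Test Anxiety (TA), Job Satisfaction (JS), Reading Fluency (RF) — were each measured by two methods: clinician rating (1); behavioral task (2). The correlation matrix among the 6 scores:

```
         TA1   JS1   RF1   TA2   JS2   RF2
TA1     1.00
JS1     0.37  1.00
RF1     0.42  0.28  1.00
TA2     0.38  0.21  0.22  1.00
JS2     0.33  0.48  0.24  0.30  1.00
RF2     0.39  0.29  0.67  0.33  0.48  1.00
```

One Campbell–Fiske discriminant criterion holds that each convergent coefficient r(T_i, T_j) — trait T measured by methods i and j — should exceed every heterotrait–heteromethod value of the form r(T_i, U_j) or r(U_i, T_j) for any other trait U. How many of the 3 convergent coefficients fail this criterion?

Each convergent coefficient versus the relevant comparison correlations:
TA (methods 1·2): 0.38 vs {0.33, 0.21, 0.39, 0.22} → fail.
JS (methods 1·2): 0.48 vs {0.21, 0.33, 0.29, 0.24} → pass.
RF (methods 1·2): 0.67 vs {0.22, 0.39, 0.24, 0.29} → pass.
1 of 3 fail.

1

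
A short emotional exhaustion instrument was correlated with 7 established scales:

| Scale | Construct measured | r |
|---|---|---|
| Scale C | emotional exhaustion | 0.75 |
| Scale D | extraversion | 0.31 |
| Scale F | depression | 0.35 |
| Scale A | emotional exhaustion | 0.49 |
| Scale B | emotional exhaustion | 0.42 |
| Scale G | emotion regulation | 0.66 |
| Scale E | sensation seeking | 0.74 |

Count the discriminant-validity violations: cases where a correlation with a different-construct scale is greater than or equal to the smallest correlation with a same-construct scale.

2

Convergent (same construct = emotional exhaustion): Scale C, Scale A, Scale B.
Smallest convergent = 0.42. Discriminant values: 0.31, 0.35, 0.66, 0.74; count ≥ 0.42 → 2.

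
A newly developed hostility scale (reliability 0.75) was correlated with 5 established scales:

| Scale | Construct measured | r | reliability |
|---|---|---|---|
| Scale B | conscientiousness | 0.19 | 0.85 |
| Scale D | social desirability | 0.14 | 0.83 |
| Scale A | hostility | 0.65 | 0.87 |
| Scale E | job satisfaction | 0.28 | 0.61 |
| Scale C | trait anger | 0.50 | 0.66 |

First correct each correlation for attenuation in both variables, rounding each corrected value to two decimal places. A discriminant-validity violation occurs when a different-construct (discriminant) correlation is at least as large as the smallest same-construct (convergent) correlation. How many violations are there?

0

Disattenuated r (r / √(r_scale · r_new)):
  Scale B (disc): 0.19 / √(0.85·0.75) = 0.24
  Scale D (disc): 0.14 / √(0.83·0.75) = 0.18
  Scale A (conv): 0.65 / √(0.87·0.75) = 0.80
  Scale E (disc): 0.28 / √(0.61·0.75) = 0.41
  Scale C (disc): 0.50 / √(0.66·0.75) = 0.71
Smallest convergent = 0.80. Discriminant values: 0.24, 0.18, 0.41, 0.71; count ≥ 0.80 → 0.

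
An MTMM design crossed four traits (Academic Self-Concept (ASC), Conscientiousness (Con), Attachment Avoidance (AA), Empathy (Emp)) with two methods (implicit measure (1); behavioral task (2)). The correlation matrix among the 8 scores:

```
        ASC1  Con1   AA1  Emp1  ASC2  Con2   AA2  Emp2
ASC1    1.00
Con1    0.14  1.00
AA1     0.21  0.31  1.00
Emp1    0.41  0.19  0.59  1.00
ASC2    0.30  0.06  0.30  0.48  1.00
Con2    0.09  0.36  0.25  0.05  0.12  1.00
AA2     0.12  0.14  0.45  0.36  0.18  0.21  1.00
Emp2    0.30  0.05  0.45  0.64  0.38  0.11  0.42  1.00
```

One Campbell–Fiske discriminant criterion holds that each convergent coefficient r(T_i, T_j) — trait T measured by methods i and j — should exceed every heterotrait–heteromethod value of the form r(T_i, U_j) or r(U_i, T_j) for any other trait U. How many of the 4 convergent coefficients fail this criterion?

2

Convergent coefficients and their comparison sets:
ASC (methods 1·2): 0.30 vs {0.09, 0.06, 0.12, 0.30, 0.30, 0.48} → fail.
Con (methods 1·2): 0.36 vs {0.06, 0.09, 0.14, 0.25, 0.05, 0.05} → pass.
AA (methods 1·2): 0.45 vs {0.30, 0.12, 0.25, 0.14, 0.45, 0.36} → fail.
Emp (methods 1·2): 0.64 vs {0.48, 0.30, 0.05, 0.05, 0.36, 0.45} → pass.
2 of 4 fail.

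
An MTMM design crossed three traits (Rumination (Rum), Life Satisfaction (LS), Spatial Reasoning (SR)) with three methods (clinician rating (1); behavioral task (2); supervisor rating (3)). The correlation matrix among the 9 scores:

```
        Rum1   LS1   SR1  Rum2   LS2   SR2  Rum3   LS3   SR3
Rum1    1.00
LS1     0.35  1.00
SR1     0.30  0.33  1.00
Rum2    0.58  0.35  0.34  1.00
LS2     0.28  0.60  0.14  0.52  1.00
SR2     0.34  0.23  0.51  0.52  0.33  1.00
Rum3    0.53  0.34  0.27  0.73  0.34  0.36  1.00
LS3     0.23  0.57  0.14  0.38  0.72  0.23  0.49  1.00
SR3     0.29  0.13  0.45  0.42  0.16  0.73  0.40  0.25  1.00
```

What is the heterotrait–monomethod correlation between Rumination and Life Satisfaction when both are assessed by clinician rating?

0.35

Different traits, same method: r(Rum1, LS1) = 0.35.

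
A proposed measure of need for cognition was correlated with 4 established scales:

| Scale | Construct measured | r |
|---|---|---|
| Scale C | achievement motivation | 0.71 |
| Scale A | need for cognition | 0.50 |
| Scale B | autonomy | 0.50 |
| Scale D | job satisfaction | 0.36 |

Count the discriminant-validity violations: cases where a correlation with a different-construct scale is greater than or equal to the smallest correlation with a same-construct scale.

2

Convergent (same construct = need for cognition): Scale A.
Smallest convergent = 0.50. Discriminant values: 0.71, 0.50, 0.36; count ≥ 0.50 → 2.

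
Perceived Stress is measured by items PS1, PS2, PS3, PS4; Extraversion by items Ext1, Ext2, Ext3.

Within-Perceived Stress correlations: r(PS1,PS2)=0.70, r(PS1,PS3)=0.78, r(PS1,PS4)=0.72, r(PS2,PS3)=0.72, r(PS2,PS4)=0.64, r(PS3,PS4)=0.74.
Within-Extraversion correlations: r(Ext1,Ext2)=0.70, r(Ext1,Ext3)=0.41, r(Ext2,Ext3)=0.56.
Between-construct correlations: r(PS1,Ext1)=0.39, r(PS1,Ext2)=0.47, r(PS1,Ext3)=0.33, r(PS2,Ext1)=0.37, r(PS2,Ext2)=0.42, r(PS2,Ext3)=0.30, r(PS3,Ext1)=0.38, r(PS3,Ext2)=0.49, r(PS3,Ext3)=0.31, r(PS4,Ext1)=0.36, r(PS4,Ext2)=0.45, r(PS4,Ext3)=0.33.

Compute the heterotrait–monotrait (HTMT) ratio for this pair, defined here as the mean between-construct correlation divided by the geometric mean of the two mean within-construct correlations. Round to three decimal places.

0.607

Mean between = 4.60/12 = 0.3833.
Mean within-PS = 4.30/6 = 0.7167; mean within-Ext = 1.67/3 = 0.5567.
Geometric mean = √(0.7167 × 0.5567) = 0.6317.
HTMT = 0.3833 / 0.6317 = 0.607.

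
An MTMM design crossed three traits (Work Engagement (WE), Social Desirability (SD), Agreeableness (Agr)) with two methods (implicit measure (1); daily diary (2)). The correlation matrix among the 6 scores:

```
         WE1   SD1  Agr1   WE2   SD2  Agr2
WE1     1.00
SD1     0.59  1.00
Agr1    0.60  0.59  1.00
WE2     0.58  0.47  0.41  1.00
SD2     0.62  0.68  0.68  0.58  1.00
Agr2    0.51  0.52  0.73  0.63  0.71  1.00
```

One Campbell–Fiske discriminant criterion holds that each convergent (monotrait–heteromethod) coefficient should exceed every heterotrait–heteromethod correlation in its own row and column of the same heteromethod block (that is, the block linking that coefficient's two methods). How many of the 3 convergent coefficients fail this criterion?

2

Checking each validity diagonal entry against its comparison values:
WE (methods 1·2): 0.58 vs {0.62, 0.47, 0.51, 0.41} → fail.
SD (methods 1·2): 0.68 vs {0.47, 0.62, 0.52, 0.68} → fail.
Agr (methods 1·2): 0.73 vs {0.41, 0.51, 0.68, 0.52} → pass.
2 of 3 fail.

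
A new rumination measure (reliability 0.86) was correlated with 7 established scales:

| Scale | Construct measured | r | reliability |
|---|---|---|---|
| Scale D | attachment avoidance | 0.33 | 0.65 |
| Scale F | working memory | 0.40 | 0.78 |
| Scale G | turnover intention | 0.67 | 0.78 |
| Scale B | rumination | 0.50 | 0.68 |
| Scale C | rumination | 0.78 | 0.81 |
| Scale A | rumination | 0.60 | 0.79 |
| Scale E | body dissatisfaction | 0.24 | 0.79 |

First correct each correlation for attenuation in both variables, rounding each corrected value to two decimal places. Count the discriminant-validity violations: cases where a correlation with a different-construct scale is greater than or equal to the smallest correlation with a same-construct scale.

Disattenuated r (r / √(r_scale · r_new)):
  Scale D (disc): 0.33 / √(0.65·0.86) = 0.44
  Scale F (disc): 0.40 / √(0.78·0.86) = 0.49
  Scale G (disc): 0.67 / √(0.78·0.86) = 0.82
  Scale B (conv): 0.50 / √(0.68·0.86) = 0.65
  Scale C (conv): 0.78 / √(0.81·0.86) = 0.93
  Scale A (conv): 0.60 / √(0.79·0.86) = 0.73
  Scale E (disc): 0.24 / √(0.79·0.86) = 0.29
Smallest convergent = 0.65. Discriminant values: 0.44, 0.49, 0.82, 0.29; count ≥ 0.65 → 1.

1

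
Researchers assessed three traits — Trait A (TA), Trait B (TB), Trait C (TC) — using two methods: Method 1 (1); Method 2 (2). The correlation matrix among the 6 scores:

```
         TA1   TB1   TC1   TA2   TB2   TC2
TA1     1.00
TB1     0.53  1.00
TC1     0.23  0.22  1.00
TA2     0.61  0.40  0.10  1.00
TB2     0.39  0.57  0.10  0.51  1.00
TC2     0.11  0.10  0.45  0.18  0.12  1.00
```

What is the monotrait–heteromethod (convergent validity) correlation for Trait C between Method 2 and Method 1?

Same trait (TC), different methods: r(TC2, TC1) = 0.45.

0.45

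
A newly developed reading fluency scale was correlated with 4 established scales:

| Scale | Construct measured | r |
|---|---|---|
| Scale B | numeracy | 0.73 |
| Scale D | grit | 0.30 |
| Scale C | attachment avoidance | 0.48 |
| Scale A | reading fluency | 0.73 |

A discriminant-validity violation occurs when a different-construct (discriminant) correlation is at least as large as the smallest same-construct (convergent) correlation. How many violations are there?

1

Convergent (same construct = reading fluency): Scale A.
Smallest convergent = 0.73. Discriminant values: 0.73, 0.30, 0.48; count ≥ 0.73 → 1.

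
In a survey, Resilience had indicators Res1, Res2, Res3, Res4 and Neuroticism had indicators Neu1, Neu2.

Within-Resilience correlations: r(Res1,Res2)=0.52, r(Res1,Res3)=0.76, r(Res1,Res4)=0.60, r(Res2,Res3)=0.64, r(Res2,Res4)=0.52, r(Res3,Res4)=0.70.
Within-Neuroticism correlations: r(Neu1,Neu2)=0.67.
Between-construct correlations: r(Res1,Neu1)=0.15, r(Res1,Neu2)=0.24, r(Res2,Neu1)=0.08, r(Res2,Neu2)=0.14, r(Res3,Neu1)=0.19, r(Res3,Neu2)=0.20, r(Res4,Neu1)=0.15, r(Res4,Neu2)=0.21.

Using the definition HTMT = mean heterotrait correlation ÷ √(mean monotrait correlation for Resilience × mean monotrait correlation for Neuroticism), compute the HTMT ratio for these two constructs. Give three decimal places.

0.263

Mean between = 1.36/8 = 0.1700.
Mean within-Res = 3.74/6 = 0.6233; mean within-Neu = 0.67/1 = 0.6700.
Geometric mean = √(0.6233 × 0.6700) = 0.6462.
HTMT = 0.1700 / 0.6462 = 0.263.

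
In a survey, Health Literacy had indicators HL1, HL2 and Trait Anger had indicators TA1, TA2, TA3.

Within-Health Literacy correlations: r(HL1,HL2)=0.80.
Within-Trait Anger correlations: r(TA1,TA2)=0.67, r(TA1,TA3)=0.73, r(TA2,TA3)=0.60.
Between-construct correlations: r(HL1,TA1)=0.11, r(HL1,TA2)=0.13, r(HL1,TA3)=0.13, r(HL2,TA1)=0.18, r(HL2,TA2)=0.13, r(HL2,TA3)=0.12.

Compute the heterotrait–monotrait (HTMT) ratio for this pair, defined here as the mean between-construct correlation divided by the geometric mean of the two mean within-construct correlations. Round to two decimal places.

0.18

Mean between = 0.80/6 = 0.1333.
Mean within-HL = 0.80/1 = 0.8000; mean within-TA = 2.00/3 = 0.6667.
Geometric mean = √(0.8000 × 0.6667) = 0.7303.
HTMT = 0.1333 / 0.7303 = 0.18.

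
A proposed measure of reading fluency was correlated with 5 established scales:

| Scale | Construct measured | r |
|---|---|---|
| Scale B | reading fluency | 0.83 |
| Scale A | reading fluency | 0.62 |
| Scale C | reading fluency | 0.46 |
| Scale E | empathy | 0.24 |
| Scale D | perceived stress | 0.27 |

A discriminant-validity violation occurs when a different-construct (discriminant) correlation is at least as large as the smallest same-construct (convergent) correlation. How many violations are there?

0

Convergent (same construct = reading fluency): Scale B, Scale A, Scale C.
Smallest convergent = 0.46. Discriminant values: 0.24, 0.27; count ≥ 0.46 → 0.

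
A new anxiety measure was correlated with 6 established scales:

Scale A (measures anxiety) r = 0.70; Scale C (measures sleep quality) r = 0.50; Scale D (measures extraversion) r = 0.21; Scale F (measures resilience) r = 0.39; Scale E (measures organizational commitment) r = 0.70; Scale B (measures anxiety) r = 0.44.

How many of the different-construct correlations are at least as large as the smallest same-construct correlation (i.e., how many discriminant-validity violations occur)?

2

Convergent (same construct = anxiety): Scale A, Scale B.
Smallest convergent = 0.44. Discriminant values: 0.50, 0.21, 0.39, 0.70; count ≥ 0.44 → 2.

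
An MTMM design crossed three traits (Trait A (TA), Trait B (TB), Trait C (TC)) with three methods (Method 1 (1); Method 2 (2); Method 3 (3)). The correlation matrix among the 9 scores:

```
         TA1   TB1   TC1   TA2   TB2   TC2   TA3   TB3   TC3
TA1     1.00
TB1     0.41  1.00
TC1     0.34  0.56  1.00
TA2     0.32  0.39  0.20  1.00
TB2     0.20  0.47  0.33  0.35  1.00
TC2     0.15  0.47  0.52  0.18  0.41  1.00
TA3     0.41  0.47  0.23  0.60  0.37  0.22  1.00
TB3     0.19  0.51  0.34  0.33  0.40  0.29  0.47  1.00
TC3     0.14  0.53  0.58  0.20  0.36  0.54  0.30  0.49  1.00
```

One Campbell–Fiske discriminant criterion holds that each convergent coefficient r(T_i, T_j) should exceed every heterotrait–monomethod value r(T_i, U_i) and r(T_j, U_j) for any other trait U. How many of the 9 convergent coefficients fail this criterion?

6

Checking each validity diagonal entry against its comparison values:
TA (methods 1·2): 0.32 vs {0.41, 0.35, 0.34, 0.18} → fail.
TA (methods 1·3): 0.41 vs {0.41, 0.47, 0.34, 0.30} → fail.
TA (methods 2·3): 0.60 vs {0.35, 0.47, 0.18, 0.30} → pass.
TB (methods 1·2): 0.47 vs {0.41, 0.35, 0.56, 0.41} → fail.
TB (methods 1·3): 0.51 vs {0.41, 0.47, 0.56, 0.49} → fail.
TB (methods 2·3): 0.40 vs {0.35, 0.47, 0.41, 0.49} → fail.
TC (methods 1·2): 0.52 vs {0.34, 0.18, 0.56, 0.41} → fail.
TC (methods 1·3): 0.58 vs {0.34, 0.30, 0.56, 0.49} → pass.
TC (methods 2·3): 0.54 vs {0.18, 0.30, 0.41, 0.49} → pass.
6 of 9 fail.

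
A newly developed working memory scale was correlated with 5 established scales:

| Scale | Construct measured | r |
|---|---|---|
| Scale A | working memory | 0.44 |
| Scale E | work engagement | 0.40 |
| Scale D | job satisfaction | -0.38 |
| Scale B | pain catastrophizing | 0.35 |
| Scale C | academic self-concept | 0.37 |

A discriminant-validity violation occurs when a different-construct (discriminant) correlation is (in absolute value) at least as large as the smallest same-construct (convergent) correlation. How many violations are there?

Convergent (same construct = working memory): Scale A.
Smallest convergent = 0.44. Discriminant |r|: 0.40, 0.38, 0.35, 0.37; count ≥ 0.44 → 0.

0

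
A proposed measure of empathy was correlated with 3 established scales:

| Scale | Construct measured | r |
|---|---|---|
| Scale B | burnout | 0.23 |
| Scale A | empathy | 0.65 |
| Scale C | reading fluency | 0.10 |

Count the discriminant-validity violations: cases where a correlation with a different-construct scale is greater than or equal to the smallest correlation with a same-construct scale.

Convergent (same construct = empathy): Scale A.
Smallest convergent = 0.65. Discriminant values: 0.23, 0.10; count ≥ 0.65 → 0.

0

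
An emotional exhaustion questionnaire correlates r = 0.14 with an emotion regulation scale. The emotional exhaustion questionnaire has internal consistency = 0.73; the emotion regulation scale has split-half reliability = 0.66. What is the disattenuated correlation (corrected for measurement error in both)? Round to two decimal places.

0.20

r_true = r_obs / √(r_xx · r_yy) = 0.14 / √(0.73 × 0.66) = 0.14 / √0.4818 = 0.14 / 0.6941 ≈ 0.20.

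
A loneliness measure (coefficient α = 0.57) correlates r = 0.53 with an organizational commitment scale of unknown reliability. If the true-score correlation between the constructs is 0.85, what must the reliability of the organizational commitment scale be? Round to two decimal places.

r_true = r_obs / √(r_xx · r_yy) ⇒ 0.85 = 0.53 / √(0.57 · r_yy).
√(0.57 · r_yy) = 0.53 / 0.85 = 0.6235; 0.57 · r_yy = 0.3888; r_yy = 0.3888 / 0.57 ≈ 0.68.

0.68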